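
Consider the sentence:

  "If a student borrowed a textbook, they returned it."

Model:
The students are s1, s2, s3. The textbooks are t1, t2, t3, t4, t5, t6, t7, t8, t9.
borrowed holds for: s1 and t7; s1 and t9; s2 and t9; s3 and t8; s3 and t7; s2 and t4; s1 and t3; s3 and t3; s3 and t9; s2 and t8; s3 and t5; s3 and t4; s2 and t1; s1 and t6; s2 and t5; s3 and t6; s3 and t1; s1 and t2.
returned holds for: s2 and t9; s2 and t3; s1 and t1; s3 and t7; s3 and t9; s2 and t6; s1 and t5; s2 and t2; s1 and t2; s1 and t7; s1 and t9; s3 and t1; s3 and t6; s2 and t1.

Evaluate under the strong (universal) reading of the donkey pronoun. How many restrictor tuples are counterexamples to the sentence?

"it" takes "a textbook" as antecedent — a donkey pronoun bound across the clause boundary.
Strong reading: for every (s,t) with borrowed(s,t), returned(s,t).
Restrictor pairs: (s1,t2) ✓  (s1,t3) ✗  (s1,t6) ✗  (s1,t7) ✓  (s1,t9) ✓  (s2,t1) ✓  (s2,t4) ✗  (s2,t5) ✗  (s2,t8) ✗  (s2,t9) ✓  (s3,t1) ✓  (s3,t3) ✗  (s3,t4) ✗  (s3,t5) ✗  (s3,t6) ✓  (s3,t7) ✓  (s3,t8) ✗  (s3,t9) ✓
Counterexamples (restrictor pairs failing the scope): 9.

9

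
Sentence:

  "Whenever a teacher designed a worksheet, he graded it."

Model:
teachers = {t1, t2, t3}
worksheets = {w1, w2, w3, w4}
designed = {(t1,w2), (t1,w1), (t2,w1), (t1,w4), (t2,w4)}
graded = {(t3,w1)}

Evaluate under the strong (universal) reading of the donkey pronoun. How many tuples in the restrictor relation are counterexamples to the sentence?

5

"it" takes "a worksheet" as antecedent — a donkey pronoun bound across the clause boundary.
Strong reading: for every (t,w) with designed(t,w), graded(t,w).
Restrictor pairs: (t1,w1) ✗  (t1,w2) ✗  (t1,w4) ✗  (t2,w1) ✗  (t2,w4) ✗
Counterexamples (restrictor pairs failing the scope): 5.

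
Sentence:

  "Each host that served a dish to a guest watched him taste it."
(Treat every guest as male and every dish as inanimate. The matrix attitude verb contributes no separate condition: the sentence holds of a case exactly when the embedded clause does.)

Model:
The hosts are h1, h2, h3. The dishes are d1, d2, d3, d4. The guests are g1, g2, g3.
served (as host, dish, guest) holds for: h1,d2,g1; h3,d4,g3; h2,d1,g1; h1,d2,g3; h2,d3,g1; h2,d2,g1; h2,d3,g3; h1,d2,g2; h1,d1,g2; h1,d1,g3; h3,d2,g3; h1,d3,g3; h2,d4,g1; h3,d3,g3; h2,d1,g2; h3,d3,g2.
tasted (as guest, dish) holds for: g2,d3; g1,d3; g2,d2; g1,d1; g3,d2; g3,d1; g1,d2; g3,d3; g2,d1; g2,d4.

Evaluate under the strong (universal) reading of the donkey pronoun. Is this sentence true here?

"him" takes "a guest" as antecedent and "it" takes "a dish"; both are donkey pronouns co-varying with the restrictor.
Strong reading: for every (h,d,g) with served(h,d,g), tasted(g,d).
Restrictor triples: (h1,d1,g2)→tasted(g2,d1) ✓  (h1,d1,g3)→tasted(g3,d1) ✓  (h1,d2,g1)→tasted(g1,d2) ✓  (h1,d2,g2)→tasted(g2,d2) ✓  (h1,d2,g3)→tasted(g3,d2) ✓  (h1,d3,g3)→tasted(g3,d3) ✓  (h2,d1,g1)→tasted(g1,d1) ✓  (h2,d1,g2)→tasted(g2,d1) ✓  (h2,d2,g1)→tasted(g1,d2) ✓  (h2,d3,g1)→tasted(g1,d3) ✓  (h2,d3,g3)→tasted(g3,d3) ✓  (h2,d4,g1)→tasted(g1,d4) ✗  (h3,d2,g3)→tasted(g3,d2) ✓  (h3,d3,g2)→tasted(g2,d3) ✓  (h3,d3,g3)→tasted(g3,d3) ✓  (h3,d4,g3)→tasted(g3,d4) ✗
Counterexample: (h2,d4,g1) — tasted(g1,d4) does not hold.

False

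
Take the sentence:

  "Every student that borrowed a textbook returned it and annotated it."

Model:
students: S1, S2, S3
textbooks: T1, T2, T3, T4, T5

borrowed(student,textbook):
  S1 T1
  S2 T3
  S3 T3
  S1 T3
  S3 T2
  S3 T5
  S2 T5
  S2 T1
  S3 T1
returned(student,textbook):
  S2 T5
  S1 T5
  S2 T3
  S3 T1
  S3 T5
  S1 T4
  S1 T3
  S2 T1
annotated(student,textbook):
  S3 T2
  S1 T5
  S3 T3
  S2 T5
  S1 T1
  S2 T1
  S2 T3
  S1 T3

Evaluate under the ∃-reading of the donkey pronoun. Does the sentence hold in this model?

False

"it" takes "a textbook" as antecedent — a donkey pronoun bound across the clause boundary.
Weak reading: every student s with some borrowed-textbook has at least one borrowed-textbook t such that returned(s,t) ∧ annotated(s,t).
Per student: S1:✓  S2:✓  S3:✗
S3 has no witness among its borrowed-textbooks.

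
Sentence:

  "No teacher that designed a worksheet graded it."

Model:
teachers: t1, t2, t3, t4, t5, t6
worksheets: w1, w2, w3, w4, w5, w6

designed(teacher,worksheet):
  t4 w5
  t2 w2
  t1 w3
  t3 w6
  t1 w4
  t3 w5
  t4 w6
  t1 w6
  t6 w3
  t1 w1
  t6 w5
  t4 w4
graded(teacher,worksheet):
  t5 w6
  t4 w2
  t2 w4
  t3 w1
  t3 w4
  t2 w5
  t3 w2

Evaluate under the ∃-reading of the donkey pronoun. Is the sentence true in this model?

"it" takes "a worksheet" as antecedent — a donkey pronoun bound across the clause boundary.
Truth condition: for no (t,w) with designed(t,w) does graded(t,w) hold.
Restrictor pairs — does the scope hold? (t1,w1):fails  (t1,w3):fails  (t1,w4):fails  (t1,w6):fails  (t2,w2):fails  (t3,w5):fails  (t3,w6):fails  (t4,w4):fails  (t4,w5):fails  (t4,w6):fails  (t6,w3):fails  (t6,w5):fails
Scope holds for no restrictor pair, so the sentence is true.

True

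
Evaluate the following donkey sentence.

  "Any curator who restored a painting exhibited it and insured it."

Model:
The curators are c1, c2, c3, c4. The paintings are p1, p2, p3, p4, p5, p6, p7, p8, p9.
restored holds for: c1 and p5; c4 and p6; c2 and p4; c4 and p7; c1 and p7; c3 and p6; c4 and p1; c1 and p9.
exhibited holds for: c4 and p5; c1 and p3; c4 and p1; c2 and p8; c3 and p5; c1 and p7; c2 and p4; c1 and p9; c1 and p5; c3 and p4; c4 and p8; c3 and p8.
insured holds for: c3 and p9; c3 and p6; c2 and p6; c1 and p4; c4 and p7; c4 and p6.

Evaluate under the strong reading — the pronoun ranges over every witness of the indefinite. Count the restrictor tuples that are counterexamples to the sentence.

8

"it" takes "a painting" as antecedent — a donkey pronoun bound across the clause boundary.
Strong reading: for every (c,p) with restored(c,p), exhibited(c,p) ∧ insured(c,p).
Restrictor pairs: (c1,p5) ✗  (c1,p7) ✗  (c1,p9) ✗  (c2,p4) ✗  (c3,p6) ✗  (c4,p1) ✗  (c4,p6) ✗  (c4,p7) ✗
Counterexamples (restrictor pairs failing the scope): 8.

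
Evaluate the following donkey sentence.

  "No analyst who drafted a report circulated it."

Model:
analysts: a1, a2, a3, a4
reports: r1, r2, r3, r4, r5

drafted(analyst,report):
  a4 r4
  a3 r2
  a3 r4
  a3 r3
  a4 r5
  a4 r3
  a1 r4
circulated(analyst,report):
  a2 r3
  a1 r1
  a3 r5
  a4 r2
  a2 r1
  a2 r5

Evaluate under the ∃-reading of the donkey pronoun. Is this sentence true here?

"it" takes "a report" as antecedent — a donkey pronoun bound across the clause boundary.
Truth condition: for no (a,r) with drafted(a,r) does circulated(a,r) hold.
Restrictor pairs — does the scope hold? (a1,r4):fails  (a3,r2):fails  (a3,r3):fails  (a3,r4):fails  (a4,r3):fails  (a4,r4):fails  (a4,r5):fails
Scope holds for no restrictor pair, so the sentence is true.

True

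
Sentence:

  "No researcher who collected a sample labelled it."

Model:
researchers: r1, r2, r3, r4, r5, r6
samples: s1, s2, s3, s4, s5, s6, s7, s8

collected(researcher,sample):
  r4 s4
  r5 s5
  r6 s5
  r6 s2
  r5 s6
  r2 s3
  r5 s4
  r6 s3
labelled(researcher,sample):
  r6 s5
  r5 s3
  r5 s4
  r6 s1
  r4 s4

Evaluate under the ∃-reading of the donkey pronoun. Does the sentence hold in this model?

"it" takes "a sample" as antecedent — a donkey pronoun bound across the clause boundary.
Truth condition: for no (r,s) with collected(r,s) does labelled(r,s) hold.
Restrictor pairs — does the scope hold? (r2,s3):fails  (r4,s4):holds  (r5,s4):holds  (r5,s5):fails  (r5,s6):fails  (r6,s2):fails  (r6,s3):fails  (r6,s5):holds
Scope holds for 3 pair(s), so the sentence is false.

False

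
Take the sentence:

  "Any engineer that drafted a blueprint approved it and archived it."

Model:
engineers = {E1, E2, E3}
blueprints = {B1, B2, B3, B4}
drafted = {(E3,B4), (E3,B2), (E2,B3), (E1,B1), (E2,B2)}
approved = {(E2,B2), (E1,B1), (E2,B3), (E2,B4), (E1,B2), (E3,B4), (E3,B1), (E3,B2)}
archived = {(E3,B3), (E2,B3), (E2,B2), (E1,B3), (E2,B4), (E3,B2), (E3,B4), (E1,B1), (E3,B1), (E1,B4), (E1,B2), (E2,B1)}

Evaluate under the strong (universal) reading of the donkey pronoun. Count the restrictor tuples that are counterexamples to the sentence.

0

"it" takes "a blueprint" as antecedent — a donkey pronoun bound across the clause boundary.
Strong reading: for every (e,b) with drafted(e,b), approved(e,b) ∧ archived(e,b).
Restrictor pairs: (E1,B1) ✓  (E2,B2) ✓  (E2,B3) ✓  (E3,B2) ✓  (E3,B4) ✓
Counterexamples (restrictor pairs failing the scope): 0.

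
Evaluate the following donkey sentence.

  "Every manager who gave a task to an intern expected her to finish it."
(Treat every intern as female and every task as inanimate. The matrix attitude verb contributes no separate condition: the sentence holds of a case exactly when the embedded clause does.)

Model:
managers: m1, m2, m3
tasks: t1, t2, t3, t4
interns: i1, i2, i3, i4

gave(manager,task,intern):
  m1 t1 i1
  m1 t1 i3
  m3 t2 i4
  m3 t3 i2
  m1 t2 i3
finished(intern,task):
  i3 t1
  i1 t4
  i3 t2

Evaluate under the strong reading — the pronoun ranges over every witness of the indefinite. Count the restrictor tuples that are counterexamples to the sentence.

"her" takes "an intern" as antecedent and "it" takes "a task"; both are donkey pronouns co-varying with the restrictor.
Strong reading: for every (m,t,i) with gave(m,t,i), finished(i,t).
Restrictor triples: (m1,t1,i1)→finished(i1,t1) ✗  (m1,t1,i3)→finished(i3,t1) ✓  (m1,t2,i3)→finished(i3,t2) ✓  (m3,t2,i4)→finished(i4,t2) ✗  (m3,t3,i2)→finished(i2,t3) ✗
Counterexamples (restrictor triples failing the scope): 3.

3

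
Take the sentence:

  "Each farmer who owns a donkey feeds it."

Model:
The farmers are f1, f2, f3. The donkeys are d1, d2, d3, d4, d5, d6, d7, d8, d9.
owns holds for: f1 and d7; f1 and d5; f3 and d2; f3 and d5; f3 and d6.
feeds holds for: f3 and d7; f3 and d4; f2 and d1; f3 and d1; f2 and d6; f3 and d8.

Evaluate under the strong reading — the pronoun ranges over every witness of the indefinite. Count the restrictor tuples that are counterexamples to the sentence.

"it" takes "a donkey" as antecedent — a donkey pronoun bound across the clause boundary.
Strong reading: for every (f,d) with owns(f,d), feeds(f,d).
Restrictor pairs: (f1,d5) ✗  (f1,d7) ✗  (f3,d2) ✗  (f3,d5) ✗  (f3,d6) ✗
Counterexamples (restrictor pairs failing the scope): 5.

5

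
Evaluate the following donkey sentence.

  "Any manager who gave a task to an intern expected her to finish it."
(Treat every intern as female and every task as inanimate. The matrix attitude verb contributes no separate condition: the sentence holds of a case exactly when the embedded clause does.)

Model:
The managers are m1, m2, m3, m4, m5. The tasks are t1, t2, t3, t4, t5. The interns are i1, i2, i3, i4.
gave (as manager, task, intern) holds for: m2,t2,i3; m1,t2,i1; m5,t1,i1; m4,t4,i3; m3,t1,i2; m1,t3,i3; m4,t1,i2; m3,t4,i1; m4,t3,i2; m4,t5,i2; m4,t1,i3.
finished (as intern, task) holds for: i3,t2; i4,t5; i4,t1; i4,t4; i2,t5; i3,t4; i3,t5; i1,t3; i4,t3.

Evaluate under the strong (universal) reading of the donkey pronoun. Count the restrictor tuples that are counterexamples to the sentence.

8

"her" takes "an intern" as antecedent and "it" takes "a task"; both are donkey pronouns co-varying with the restrictor.
Strong reading: for every (m,t,i) with gave(m,t,i), finished(i,t).
Restrictor triples: (m1,t2,i1)→finished(i1,t2) ✗  (m1,t3,i3)→finished(i3,t3) ✗  (m2,t2,i3)→finished(i3,t2) ✓  (m3,t1,i2)→finished(i2,t1) ✗  (m3,t4,i1)→finished(i1,t4) ✗  (m4,t1,i2)→finished(i2,t1) ✗  (m4,t1,i3)→finished(i3,t1) ✗  (m4,t3,i2)→finished(i2,t3) ✗  (m4,t4,i3)→finished(i3,t4) ✓  (m4,t5,i2)→finished(i2,t5) ✓  (m5,t1,i1)→finished(i1,t1) ✗
Counterexamples (restrictor triples failing the scope): 8.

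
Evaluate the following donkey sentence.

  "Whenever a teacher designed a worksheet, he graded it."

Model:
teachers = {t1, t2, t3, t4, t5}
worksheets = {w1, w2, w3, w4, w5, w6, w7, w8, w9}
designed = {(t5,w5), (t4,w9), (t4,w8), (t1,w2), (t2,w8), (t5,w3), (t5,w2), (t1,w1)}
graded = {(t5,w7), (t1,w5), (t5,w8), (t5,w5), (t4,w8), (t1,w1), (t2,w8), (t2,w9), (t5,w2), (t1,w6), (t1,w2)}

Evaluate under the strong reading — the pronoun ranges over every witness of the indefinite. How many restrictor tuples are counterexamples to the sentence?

"it" takes "a worksheet" as antecedent — a donkey pronoun bound across the clause boundary.
Strong reading: for every (t,w) with designed(t,w), graded(t,w).
Restrictor pairs: (t1,w1) ✓  (t1,w2) ✓  (t2,w8) ✓  (t4,w8) ✓  (t4,w9) ✗  (t5,w2) ✓  (t5,w3) ✗  (t5,w5) ✓
Counterexamples (restrictor pairs failing the scope): 2.

2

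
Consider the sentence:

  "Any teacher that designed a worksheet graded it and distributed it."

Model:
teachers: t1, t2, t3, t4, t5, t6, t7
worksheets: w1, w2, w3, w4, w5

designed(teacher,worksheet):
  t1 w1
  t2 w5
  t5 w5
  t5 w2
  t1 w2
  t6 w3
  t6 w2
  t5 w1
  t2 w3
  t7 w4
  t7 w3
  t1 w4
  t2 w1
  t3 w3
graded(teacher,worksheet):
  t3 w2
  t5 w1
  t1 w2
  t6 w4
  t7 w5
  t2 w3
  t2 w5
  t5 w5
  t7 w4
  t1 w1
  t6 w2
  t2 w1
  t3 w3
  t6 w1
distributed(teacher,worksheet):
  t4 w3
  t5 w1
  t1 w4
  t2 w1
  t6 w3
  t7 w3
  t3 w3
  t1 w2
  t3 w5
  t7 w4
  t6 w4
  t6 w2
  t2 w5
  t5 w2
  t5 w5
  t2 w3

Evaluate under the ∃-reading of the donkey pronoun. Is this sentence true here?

True

"it" takes "a worksheet" as antecedent — a donkey pronoun bound across the clause boundary.
Weak reading: every teacher t with some designed-worksheet has at least one designed-worksheet w such that graded(t,w) ∧ distributed(t,w).
Per teacher: t1:✓  t2:✓  t3:✓  t5:✓  t6:✓  t7:✓
Every teacher in the restrictor has a witness.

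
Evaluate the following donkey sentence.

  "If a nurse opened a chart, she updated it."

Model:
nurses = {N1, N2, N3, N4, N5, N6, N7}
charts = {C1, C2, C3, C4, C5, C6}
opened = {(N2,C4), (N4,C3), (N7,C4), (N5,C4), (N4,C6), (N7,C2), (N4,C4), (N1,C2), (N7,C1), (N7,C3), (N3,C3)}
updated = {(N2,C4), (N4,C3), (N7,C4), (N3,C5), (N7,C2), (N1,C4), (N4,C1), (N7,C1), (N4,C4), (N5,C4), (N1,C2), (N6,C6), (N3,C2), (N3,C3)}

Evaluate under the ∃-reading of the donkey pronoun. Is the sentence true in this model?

"it" takes "a chart" as antecedent — a donkey pronoun bound across the clause boundary.
Weak reading: every nurse n with some opened-chart has at least one opened-chart c such that updated(n,c).
Per nurse: N1:✓  N2:✓  N3:✓  N4:✓  N5:✓  N7:✓
Every nurse in the restrictor has a witness.

True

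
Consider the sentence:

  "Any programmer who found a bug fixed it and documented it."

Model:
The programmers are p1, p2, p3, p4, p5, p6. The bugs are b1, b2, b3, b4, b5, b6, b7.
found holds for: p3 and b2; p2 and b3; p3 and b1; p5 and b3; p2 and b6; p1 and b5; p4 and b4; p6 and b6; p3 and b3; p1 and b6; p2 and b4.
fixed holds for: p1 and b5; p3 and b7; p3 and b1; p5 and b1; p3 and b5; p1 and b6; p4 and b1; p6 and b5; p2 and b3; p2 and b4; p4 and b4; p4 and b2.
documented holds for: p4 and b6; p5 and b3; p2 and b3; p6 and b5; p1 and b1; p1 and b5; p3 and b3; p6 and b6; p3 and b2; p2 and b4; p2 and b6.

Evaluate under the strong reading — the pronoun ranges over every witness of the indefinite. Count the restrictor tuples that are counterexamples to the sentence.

"it" takes "a bug" as antecedent — a donkey pronoun bound across the clause boundary.
Strong reading: for every (p,b) with found(p,b), fixed(p,b) ∧ documented(p,b).
Restrictor pairs: (p1,b5) ✓  (p1,b6) ✗  (p2,b3) ✓  (p2,b4) ✓  (p2,b6) ✗  (p3,b1) ✗  (p3,b2) ✗  (p3,b3) ✗  (p4,b4) ✗  (p5,b3) ✗  (p6,b6) ✗
Counterexamples (restrictor pairs failing the scope): 8.

8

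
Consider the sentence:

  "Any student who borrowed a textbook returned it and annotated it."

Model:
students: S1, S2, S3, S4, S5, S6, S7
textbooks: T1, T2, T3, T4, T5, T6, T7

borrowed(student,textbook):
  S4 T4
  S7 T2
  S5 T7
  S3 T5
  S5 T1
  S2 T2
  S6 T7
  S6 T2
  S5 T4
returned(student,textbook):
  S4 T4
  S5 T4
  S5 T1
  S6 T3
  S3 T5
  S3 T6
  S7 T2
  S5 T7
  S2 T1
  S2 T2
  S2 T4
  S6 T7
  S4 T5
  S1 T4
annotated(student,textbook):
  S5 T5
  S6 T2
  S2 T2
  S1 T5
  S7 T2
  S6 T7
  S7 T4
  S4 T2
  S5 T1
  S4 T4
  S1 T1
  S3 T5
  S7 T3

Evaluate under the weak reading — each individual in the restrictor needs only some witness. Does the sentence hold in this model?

"it" takes "a textbook" as antecedent — a donkey pronoun bound across the clause boundary.
Weak reading: every student s with some borrowed-textbook has at least one borrowed-textbook t such that returned(s,t) ∧ annotated(s,t).
Per student: S2:✓  S3:✓  S4:✓  S5:✓  S6:✓  S7:✓
Every student in the restrictor has a witness.

True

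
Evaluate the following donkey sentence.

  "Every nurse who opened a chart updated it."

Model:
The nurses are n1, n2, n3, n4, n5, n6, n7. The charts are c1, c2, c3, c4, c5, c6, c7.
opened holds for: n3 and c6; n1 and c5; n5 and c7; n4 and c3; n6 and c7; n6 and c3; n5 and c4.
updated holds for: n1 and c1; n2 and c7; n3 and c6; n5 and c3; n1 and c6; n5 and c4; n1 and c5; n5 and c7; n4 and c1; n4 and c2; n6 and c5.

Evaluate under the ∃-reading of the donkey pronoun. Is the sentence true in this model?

"it" takes "a chart" as antecedent — a donkey pronoun bound across the clause boundary.
Weak reading: every nurse n with some opened-chart has at least one opened-chart c such that updated(n,c).
Per nurse: n1:✓  n3:✓  n4:✗  n5:✓  n6:✗
n4 has no witness among its opened-charts.

False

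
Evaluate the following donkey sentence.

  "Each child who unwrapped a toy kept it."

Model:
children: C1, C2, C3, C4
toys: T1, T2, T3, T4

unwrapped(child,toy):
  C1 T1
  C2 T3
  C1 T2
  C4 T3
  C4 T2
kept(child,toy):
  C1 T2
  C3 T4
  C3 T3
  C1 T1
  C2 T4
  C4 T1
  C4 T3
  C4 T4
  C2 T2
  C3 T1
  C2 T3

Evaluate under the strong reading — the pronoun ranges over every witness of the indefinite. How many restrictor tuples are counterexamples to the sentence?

"it" takes "a toy" as antecedent — a donkey pronoun bound across the clause boundary.
Strong reading: for every (c,t) with unwrapped(c,t), kept(c,t).
Restrictor pairs: (C1,T1) ✓  (C1,T2) ✓  (C2,T3) ✓  (C4,T2) ✗  (C4,T3) ✓
Counterexamples (restrictor pairs failing the scope): 1.

1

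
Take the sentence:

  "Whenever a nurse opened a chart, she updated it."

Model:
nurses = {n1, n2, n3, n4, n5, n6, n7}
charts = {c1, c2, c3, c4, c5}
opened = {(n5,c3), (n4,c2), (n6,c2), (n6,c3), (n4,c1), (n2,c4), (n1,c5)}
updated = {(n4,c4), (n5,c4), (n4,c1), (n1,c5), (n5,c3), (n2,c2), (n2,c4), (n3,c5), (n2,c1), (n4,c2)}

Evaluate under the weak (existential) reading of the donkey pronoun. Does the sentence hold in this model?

False

"it" takes "a chart" as antecedent — a donkey pronoun bound across the clause boundary.
Weak reading: every nurse n with some opened-chart has at least one opened-chart c such that updated(n,c).
Per nurse: n1:✓  n2:✓  n4:✓  n5:✓  n6:✗
n6 has no witness among its opened-charts.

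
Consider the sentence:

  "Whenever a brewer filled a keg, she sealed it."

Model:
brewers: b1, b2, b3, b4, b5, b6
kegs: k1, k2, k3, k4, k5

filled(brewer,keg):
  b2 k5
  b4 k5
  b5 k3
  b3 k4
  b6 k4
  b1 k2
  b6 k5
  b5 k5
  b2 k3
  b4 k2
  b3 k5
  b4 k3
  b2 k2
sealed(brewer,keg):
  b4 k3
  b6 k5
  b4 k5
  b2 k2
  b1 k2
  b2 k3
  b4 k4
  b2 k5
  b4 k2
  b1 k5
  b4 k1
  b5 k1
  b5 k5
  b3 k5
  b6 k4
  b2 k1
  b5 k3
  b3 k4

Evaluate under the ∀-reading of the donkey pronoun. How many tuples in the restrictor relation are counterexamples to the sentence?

0

"it" takes "a keg" as antecedent — a donkey pronoun bound across the clause boundary.
Strong reading: for every (b,k) with filled(b,k), sealed(b,k).
Restrictor pairs: (b1,k2) ✓  (b2,k2) ✓  (b2,k3) ✓  (b2,k5) ✓  (b3,k4) ✓  (b3,k5) ✓  (b4,k2) ✓  (b4,k3) ✓  (b4,k5) ✓  (b5,k3) ✓  (b5,k5) ✓  (b6,k4) ✓  (b6,k5) ✓
Counterexamples (restrictor pairs failing the scope): 0.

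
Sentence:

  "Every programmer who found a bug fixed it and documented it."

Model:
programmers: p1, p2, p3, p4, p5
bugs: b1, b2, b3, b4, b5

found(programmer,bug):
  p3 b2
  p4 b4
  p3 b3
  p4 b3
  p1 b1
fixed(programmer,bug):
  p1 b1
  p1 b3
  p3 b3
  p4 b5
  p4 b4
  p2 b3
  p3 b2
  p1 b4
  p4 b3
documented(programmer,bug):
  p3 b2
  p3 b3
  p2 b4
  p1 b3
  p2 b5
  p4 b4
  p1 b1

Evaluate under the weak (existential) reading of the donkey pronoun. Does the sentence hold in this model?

True

"it" takes "a bug" as antecedent — a donkey pronoun bound across the clause boundary.
Weak reading: every programmer p with some found-bug has at least one found-bug b such that fixed(p,b) ∧ documented(p,b).
Per programmer: p1:✓  p3:✓  p4:✓
Every programmer in the restrictor has a witness.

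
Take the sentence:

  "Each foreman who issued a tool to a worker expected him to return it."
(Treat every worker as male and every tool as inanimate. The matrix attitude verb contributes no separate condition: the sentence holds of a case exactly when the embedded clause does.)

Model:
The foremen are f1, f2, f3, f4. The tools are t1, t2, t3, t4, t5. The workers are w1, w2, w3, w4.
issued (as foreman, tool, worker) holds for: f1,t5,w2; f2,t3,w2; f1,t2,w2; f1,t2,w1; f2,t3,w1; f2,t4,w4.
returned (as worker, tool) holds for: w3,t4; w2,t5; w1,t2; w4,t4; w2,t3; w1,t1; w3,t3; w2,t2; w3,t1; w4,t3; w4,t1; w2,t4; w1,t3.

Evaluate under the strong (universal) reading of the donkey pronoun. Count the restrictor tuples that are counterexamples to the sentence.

0

"him" takes "a worker" as antecedent and "it" takes "a tool"; both are donkey pronouns co-varying with the restrictor.
Strong reading: for every (f,t,w) with issued(f,t,w), returned(w,t).
Restrictor triples: (f1,t2,w1)→returned(w1,t2) ✓  (f1,t2,w2)→returned(w2,t2) ✓  (f1,t5,w2)→returned(w2,t5) ✓  (f2,t3,w1)→returned(w1,t3) ✓  (f2,t3,w2)→returned(w2,t3) ✓  (f2,t4,w4)→returned(w4,t4) ✓
Counterexamples (restrictor triples failing the scope): 0.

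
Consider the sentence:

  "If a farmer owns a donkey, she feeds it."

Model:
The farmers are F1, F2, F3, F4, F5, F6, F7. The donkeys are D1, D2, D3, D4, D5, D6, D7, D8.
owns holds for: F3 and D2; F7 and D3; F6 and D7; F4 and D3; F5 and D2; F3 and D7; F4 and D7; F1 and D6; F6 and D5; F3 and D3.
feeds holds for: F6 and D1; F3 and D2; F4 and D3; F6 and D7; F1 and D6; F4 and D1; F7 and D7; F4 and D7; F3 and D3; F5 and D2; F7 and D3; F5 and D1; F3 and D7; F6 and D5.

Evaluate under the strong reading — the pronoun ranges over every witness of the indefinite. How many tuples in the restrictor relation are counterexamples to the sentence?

0

"it" takes "a donkey" as antecedent — a donkey pronoun bound across the clause boundary.
Strong reading: for every (f,d) with owns(f,d), feeds(f,d).
Restrictor pairs: (F1,D6) ✓  (F3,D2) ✓  (F3,D3) ✓  (F3,D7) ✓  (F4,D3) ✓  (F4,D7) ✓  (F5,D2) ✓  (F6,D5) ✓  (F6,D7) ✓  (F7,D3) ✓
Counterexamples (restrictor pairs failing the scope): 0.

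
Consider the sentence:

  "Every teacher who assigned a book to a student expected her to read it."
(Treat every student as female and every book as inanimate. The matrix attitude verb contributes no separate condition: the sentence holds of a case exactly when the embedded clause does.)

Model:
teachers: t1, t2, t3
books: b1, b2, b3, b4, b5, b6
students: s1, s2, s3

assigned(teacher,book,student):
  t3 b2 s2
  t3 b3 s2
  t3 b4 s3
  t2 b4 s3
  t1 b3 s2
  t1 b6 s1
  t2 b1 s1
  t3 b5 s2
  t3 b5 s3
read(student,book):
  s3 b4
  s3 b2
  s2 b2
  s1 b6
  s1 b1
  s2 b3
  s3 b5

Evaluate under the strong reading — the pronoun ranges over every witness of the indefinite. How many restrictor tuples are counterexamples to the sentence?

"her" takes "a student" as antecedent and "it" takes "a book"; both are donkey pronouns co-varying with the restrictor.
Strong reading: for every (t,b,s) with assigned(t,b,s), read(s,b).
Restrictor triples: (t1,b3,s2)→read(s2,b3) ✓  (t1,b6,s1)→read(s1,b6) ✓  (t2,b1,s1)→read(s1,b1) ✓  (t2,b4,s3)→read(s3,b4) ✓  (t3,b2,s2)→read(s2,b2) ✓  (t3,b3,s2)→read(s2,b3) ✓  (t3,b4,s3)→read(s3,b4) ✓  (t3,b5,s2)→read(s2,b5) ✗  (t3,b5,s3)→read(s3,b5) ✓
Counterexamples (restrictor triples failing the scope): 1.

1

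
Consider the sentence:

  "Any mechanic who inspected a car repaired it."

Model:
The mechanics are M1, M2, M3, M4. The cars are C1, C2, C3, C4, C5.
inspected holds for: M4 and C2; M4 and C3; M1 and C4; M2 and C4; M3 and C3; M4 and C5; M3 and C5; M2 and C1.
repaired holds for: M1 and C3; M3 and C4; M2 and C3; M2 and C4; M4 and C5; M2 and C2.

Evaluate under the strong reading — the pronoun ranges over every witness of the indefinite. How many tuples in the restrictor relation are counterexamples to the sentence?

"it" takes "a car" as antecedent — a donkey pronoun bound across the clause boundary.
Strong reading: for every (m,c) with inspected(m,c), repaired(m,c).
Restrictor pairs: (M1,C4) ✗  (M2,C1) ✗  (M2,C4) ✓  (M3,C3) ✗  (M3,C5) ✗  (M4,C2) ✗  (M4,C3) ✗  (M4,C5) ✓
Counterexamples (restrictor pairs failing the scope): 6.

6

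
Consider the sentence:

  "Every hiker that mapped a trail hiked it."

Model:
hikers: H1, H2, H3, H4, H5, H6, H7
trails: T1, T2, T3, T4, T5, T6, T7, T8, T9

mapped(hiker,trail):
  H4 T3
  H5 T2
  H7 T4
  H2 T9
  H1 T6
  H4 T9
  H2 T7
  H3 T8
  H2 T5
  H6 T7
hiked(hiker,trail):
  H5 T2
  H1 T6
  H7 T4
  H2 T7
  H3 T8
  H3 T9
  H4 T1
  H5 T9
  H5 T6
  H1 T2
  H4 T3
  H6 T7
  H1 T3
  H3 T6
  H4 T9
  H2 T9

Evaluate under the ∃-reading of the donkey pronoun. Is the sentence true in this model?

True

"it" takes "a trail" as antecedent — a donkey pronoun bound across the clause boundary.
Weak reading: every hiker h with some mapped-trail has at least one mapped-trail t such that hiked(h,t).
Per hiker: H1:✓  H2:✓  H3:✓  H4:✓  H5:✓  H6:✓  H7:✓
Every hiker in the restrictor has a witness.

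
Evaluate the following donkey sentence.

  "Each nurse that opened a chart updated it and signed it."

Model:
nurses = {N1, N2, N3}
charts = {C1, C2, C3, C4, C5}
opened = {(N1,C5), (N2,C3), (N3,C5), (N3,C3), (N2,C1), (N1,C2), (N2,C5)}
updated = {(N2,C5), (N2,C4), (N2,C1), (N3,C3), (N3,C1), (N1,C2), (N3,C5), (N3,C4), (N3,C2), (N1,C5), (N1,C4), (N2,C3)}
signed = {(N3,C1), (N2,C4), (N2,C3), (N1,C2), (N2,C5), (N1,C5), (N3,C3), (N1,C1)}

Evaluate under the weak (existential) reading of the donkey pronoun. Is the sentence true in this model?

True

"it" takes "a chart" as antecedent — a donkey pronoun bound across the clause boundary.
Weak reading: every nurse n with some opened-chart has at least one opened-chart c such that updated(n,c) ∧ signed(n,c).
Per nurse: N1:✓  N2:✓  N3:✓
Every nurse in the restrictor has a witness.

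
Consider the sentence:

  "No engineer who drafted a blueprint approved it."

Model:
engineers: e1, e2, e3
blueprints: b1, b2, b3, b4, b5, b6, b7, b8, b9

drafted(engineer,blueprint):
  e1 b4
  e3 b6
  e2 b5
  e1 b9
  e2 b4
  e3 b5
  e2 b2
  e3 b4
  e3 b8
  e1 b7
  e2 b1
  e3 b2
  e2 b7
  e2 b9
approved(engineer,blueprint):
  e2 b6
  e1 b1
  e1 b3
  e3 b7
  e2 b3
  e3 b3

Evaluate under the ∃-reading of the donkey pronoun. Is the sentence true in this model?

"it" takes "a blueprint" as antecedent — a donkey pronoun bound across the clause boundary.
Truth condition: for no (e,b) with drafted(e,b) does approved(e,b) hold.
Restrictor pairs — does the scope hold? (e1,b4):fails  (e1,b7):fails  (e1,b9):fails  (e2,b1):fails  (e2,b2):fails  (e2,b4):fails  (e2,b5):fails  (e2,b7):fails  (e2,b9):fails  (e3,b2):fails  (e3,b4):fails  (e3,b5):fails  (e3,b6):fails  (e3,b8):fails
Scope holds for no restrictor pair, so the sentence is true.

True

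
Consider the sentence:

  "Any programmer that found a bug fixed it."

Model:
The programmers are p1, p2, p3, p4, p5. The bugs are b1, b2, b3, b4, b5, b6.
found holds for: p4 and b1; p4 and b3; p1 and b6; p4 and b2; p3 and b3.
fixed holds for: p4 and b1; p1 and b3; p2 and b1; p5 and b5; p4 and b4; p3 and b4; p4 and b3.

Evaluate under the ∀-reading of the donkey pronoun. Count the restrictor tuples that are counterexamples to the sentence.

3

"it" takes "a bug" as antecedent — a donkey pronoun bound across the clause boundary.
Strong reading: for every (p,b) with found(p,b), fixed(p,b).
Restrictor pairs: (p1,b6) ✗  (p3,b3) ✗  (p4,b1) ✓  (p4,b2) ✗  (p4,b3) ✓
Counterexamples (restrictor pairs failing the scope): 3.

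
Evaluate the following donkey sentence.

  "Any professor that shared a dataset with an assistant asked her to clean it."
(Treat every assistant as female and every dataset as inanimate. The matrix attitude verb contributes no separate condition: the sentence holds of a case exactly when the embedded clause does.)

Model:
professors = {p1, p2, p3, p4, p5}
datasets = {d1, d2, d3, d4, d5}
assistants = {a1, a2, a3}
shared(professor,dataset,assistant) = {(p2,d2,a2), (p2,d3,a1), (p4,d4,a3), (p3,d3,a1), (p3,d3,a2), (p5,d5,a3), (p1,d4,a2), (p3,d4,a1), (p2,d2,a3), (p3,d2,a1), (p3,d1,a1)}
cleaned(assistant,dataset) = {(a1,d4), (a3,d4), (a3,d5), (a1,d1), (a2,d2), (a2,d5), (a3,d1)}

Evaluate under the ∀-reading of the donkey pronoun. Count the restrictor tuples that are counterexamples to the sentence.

"her" takes "an assistant" as antecedent and "it" takes "a dataset"; both are donkey pronouns co-varying with the restrictor.
Strong reading: for every (p,d,a) with shared(p,d,a), cleaned(a,d).
Restrictor triples: (p1,d4,a2)→cleaned(a2,d4) ✗  (p2,d2,a2)→cleaned(a2,d2) ✓  (p2,d2,a3)→cleaned(a3,d2) ✗  (p2,d3,a1)→cleaned(a1,d3) ✗  (p3,d1,a1)→cleaned(a1,d1) ✓  (p3,d2,a1)→cleaned(a1,d2) ✗  (p3,d3,a1)→cleaned(a1,d3) ✗  (p3,d3,a2)→cleaned(a2,d3) ✗  (p3,d4,a1)→cleaned(a1,d4) ✓  (p4,d4,a3)→cleaned(a3,d4) ✓  (p5,d5,a3)→cleaned(a3,d5) ✓
Counterexamples (restrictor triples failing the scope): 6.

6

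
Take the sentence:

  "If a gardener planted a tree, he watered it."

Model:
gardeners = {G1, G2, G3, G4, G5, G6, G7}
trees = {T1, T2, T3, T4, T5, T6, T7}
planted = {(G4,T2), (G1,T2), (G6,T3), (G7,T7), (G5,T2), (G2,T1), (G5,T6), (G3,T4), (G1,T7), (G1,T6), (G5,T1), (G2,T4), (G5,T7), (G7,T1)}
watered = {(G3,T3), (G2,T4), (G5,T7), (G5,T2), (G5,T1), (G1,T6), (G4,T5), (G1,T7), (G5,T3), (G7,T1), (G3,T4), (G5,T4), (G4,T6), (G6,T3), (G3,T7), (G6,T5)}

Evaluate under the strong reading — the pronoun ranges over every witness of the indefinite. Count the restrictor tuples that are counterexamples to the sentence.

5

"it" takes "a tree" as antecedent — a donkey pronoun bound across the clause boundary.
Strong reading: for every (g,t) with planted(g,t), watered(g,t).
Restrictor pairs: (G1,T2) ✗  (G1,T6) ✓  (G1,T7) ✓  (G2,T1) ✗  (G2,T4) ✓  (G3,T4) ✓  (G4,T2) ✗  (G5,T1) ✓  (G5,T2) ✓  (G5,T6) ✗  (G5,T7) ✓  (G6,T3) ✓  (G7,T1) ✓  (G7,T7) ✗
Counterexamples (restrictor pairs failing the scope): 5.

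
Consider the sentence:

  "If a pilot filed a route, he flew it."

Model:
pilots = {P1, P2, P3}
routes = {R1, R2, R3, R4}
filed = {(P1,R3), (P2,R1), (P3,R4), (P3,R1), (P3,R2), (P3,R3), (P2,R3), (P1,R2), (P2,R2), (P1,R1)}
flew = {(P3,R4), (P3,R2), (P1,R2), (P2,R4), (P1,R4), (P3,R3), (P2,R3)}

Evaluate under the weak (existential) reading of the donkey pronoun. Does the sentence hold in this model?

"it" takes "a route" as antecedent — a donkey pronoun bound across the clause boundary.
Weak reading: every pilot p with some filed-route has at least one filed-route r such that flew(p,r).
Per pilot: P1:✓  P2:✓  P3:✓
Every pilot in the restrictor has a witness.

True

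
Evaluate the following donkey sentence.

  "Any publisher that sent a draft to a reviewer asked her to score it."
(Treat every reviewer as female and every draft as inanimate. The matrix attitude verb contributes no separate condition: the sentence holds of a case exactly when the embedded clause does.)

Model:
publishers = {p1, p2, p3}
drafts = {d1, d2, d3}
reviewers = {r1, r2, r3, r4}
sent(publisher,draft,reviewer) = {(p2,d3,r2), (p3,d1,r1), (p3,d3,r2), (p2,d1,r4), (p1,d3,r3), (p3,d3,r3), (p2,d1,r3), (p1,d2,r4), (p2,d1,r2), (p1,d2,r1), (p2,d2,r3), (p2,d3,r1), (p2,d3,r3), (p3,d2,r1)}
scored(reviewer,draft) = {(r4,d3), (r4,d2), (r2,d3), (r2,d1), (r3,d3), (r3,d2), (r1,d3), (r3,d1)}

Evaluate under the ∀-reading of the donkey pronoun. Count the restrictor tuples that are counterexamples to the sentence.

"her" takes "a reviewer" as antecedent and "it" takes "a draft"; both are donkey pronouns co-varying with the restrictor.
Strong reading: for every (p,d,r) with sent(p,d,r), scored(r,d).
Restrictor triples: (p1,d2,r1)→scored(r1,d2) ✗  (p1,d2,r4)→scored(r4,d2) ✓  (p1,d3,r3)→scored(r3,d3) ✓  (p2,d1,r2)→scored(r2,d1) ✓  (p2,d1,r3)→scored(r3,d1) ✓  (p2,d1,r4)→scored(r4,d1) ✗  (p2,d2,r3)→scored(r3,d2) ✓  (p2,d3,r1)→scored(r1,d3) ✓  (p2,d3,r2)→scored(r2,d3) ✓  (p2,d3,r3)→scored(r3,d3) ✓  (p3,d1,r1)→scored(r1,d1) ✗  (p3,d2,r1)→scored(r1,d2) ✗  (p3,d3,r2)→scored(r2,d3) ✓  (p3,d3,r3)→scored(r3,d3) ✓
Counterexamples (restrictor triples failing the scope): 4.

4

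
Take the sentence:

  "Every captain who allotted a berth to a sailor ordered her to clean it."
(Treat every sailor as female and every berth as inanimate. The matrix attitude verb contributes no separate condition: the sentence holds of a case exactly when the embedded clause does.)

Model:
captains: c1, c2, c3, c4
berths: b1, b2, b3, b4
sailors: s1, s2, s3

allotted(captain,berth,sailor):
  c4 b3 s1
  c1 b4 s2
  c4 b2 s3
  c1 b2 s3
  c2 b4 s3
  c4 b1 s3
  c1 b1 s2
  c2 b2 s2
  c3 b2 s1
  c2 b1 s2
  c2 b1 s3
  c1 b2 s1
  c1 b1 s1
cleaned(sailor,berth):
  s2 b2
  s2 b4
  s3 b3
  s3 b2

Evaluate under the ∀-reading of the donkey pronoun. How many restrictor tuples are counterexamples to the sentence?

"her" takes "a sailor" as antecedent and "it" takes "a berth"; both are donkey pronouns co-varying with the restrictor.
Strong reading: for every (c,b,s) with allotted(c,b,s), cleaned(s,b).
Restrictor triples: (c1,b1,s1)→cleaned(s1,b1) ✗  (c1,b1,s2)→cleaned(s2,b1) ✗  (c1,b2,s1)→cleaned(s1,b2) ✗  (c1,b2,s3)→cleaned(s3,b2) ✓  (c1,b4,s2)→cleaned(s2,b4) ✓  (c2,b1,s2)→cleaned(s2,b1) ✗  (c2,b1,s3)→cleaned(s3,b1) ✗  (c2,b2,s2)→cleaned(s2,b2) ✓  (c2,b4,s3)→cleaned(s3,b4) ✗  (c3,b2,s1)→cleaned(s1,b2) ✗  (c4,b1,s3)→cleaned(s3,b1) ✗  (c4,b2,s3)→cleaned(s3,b2) ✓  (c4,b3,s1)→cleaned(s1,b3) ✗
Counterexamples (restrictor triples failing the scope): 9.

9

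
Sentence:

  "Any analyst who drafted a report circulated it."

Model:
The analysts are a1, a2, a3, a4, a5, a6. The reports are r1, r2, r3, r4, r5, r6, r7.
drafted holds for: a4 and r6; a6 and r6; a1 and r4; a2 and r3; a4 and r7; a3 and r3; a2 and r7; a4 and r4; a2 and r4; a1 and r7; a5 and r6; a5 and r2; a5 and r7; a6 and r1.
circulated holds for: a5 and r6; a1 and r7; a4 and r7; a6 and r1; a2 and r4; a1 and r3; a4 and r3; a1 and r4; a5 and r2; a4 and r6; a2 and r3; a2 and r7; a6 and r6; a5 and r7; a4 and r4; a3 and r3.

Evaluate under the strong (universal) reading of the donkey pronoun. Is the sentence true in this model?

"it" takes "a report" as antecedent — a donkey pronoun bound across the clause boundary.
Strong reading: for every (a,r) with drafted(a,r), circulated(a,r).
Restrictor pairs: (a1,r4) ✓  (a1,r7) ✓  (a2,r3) ✓  (a2,r4) ✓  (a2,r7) ✓  (a3,r3) ✓  (a4,r4) ✓  (a4,r6) ✓  (a4,r7) ✓  (a5,r2) ✓  (a5,r6) ✓  (a5,r7) ✓  (a6,r1) ✓  (a6,r6) ✓
Every restrictor pair satisfies the scope.

True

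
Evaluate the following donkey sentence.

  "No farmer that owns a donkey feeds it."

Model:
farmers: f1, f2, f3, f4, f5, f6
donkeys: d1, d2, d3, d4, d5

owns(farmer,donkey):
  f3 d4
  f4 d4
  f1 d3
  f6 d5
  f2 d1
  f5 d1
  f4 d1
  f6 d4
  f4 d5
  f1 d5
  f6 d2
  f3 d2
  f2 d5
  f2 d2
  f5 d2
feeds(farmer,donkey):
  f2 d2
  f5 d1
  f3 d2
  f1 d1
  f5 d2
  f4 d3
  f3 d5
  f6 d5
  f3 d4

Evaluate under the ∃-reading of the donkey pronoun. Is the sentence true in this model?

False

"it" takes "a donkey" as antecedent — a donkey pronoun bound across the clause boundary.
Truth condition: for no (f,d) with owns(f,d) does feeds(f,d) hold.
Restrictor pairs — does the scope hold? (f1,d3):fails  (f1,d5):fails  (f2,d1):fails  (f2,d2):holds  (f2,d5):fails  (f3,d2):holds  (f3,d4):holds  (f4,d1):fails  (f4,d4):fails  (f4,d5):fails  (f5,d1):holds  (f5,d2):holds  (f6,d2):fails  (f6,d4):fails  (f6,d5):holds
Scope holds for 6 pair(s), so the sentence is false.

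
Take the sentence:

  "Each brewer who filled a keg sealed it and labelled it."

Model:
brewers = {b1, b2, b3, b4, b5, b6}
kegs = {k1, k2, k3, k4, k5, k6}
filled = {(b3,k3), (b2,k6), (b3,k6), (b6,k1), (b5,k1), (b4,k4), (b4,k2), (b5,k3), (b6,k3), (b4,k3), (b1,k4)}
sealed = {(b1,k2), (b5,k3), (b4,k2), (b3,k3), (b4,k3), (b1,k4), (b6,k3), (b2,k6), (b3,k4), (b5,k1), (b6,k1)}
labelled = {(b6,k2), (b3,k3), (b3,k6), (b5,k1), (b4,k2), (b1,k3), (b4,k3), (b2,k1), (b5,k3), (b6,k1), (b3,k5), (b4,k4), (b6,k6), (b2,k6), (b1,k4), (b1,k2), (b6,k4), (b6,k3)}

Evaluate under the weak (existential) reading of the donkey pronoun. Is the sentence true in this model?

True

"it" takes "a keg" as antecedent — a donkey pronoun bound across the clause boundary.
Weak reading: every brewer b with some filled-keg has at least one filled-keg k such that sealed(b,k) ∧ labelled(b,k).
Per brewer: b1:✓  b2:✓  b3:✓  b4:✓  b5:✓  b6:✓
Every brewer in the restrictor has a witness.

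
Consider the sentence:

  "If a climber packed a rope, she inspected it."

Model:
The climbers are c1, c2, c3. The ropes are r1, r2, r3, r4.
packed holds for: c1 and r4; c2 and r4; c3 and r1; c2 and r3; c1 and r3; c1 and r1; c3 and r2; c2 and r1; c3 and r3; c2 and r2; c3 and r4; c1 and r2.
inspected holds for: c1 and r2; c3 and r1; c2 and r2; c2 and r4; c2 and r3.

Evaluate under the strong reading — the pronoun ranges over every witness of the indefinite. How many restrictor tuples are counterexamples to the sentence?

7

"it" takes "a rope" as antecedent — a donkey pronoun bound across the clause boundary.
Strong reading: for every (c,r) with packed(c,r), inspected(c,r).
Restrictor pairs: (c1,r1) ✗  (c1,r2) ✓  (c1,r3) ✗  (c1,r4) ✗  (c2,r1) ✗  (c2,r2) ✓  (c2,r3) ✓  (c2,r4) ✓  (c3,r1) ✓  (c3,r2) ✗  (c3,r3) ✗  (c3,r4) ✗
Counterexamples (restrictor pairs failing the scope): 7.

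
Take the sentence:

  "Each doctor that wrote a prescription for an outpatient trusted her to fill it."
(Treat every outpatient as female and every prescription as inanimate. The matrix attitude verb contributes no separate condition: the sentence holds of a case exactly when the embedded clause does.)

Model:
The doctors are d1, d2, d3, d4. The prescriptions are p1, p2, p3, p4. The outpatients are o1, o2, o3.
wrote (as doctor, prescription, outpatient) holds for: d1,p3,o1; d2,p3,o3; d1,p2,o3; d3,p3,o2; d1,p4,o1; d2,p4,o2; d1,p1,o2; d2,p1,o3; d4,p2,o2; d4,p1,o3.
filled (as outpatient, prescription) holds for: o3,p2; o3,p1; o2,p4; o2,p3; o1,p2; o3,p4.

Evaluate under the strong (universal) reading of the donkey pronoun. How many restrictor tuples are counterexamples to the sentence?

"her" takes "an outpatient" as antecedent and "it" takes "a prescription"; both are donkey pronouns co-varying with the restrictor.
Strong reading: for every (d,p,o) with wrote(d,p,o), filled(o,p).
Restrictor triples: (d1,p1,o2)→filled(o2,p1) ✗  (d1,p2,o3)→filled(o3,p2) ✓  (d1,p3,o1)→filled(o1,p3) ✗  (d1,p4,o1)→filled(o1,p4) ✗  (d2,p1,o3)→filled(o3,p1) ✓  (d2,p3,o3)→filled(o3,p3) ✗  (d2,p4,o2)→filled(o2,p4) ✓  (d3,p3,o2)→filled(o2,p3) ✓  (d4,p1,o3)→filled(o3,p1) ✓  (d4,p2,o2)→filled(o2,p2) ✗
Counterexamples (restrictor triples failing the scope): 5.

5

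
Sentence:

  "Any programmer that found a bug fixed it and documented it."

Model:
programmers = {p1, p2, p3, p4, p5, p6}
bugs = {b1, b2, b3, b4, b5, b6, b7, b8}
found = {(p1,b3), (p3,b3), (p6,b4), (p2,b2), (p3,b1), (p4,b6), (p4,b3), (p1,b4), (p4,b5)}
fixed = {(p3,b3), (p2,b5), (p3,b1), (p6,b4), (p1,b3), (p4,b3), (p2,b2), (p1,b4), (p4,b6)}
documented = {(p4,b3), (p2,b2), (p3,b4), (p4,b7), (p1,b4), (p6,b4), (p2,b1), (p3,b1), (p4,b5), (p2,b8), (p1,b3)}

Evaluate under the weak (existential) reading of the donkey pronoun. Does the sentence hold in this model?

"it" takes "a bug" as antecedent — a donkey pronoun bound across the clause boundary.
Weak reading: every programmer p with some found-bug has at least one found-bug b such that fixed(p,b) ∧ documented(p,b).
Per programmer: p1:✓  p2:✓  p3:✓  p4:✓  p6:✓
Every programmer in the restrictor has a witness.

True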